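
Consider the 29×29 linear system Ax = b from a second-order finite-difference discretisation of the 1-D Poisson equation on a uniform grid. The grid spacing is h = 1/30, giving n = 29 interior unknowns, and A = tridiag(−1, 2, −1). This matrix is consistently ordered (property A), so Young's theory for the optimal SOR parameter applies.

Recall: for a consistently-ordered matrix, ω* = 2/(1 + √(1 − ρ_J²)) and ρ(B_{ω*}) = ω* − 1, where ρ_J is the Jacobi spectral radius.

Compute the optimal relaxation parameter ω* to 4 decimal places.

ω* = 1.8107

n=29: λ(B_J) = 1 − λ(A)/2 = cos(kπ/30); k=1 gives ρ_J = 0.9945.
1 − cos²(π/30) = sin²(π/30) ⇒ √(1−ρ_J²) = sin(π/30) = 0.10453.
ω* = 2 / (1 + 0.10453) = 2 / 1.10453 ≈ 1.8107.
At ω = 1.8107 every |λ(B_ω)| = ω−1, so ρ_SOR = 0.8107.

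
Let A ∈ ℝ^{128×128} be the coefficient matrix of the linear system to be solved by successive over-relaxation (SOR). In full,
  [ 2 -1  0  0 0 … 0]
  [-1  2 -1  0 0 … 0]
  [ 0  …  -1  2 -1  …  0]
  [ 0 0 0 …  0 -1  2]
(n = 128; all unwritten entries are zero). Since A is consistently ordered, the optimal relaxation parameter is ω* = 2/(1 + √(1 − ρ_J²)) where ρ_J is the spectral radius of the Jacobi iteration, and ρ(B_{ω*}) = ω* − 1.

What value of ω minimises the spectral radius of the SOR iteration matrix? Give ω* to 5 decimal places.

ω* = 1.95246

n=128: λ(B_J) = 1 − λ(A)/2 = cos(kπ/129); k=1 gives ρ_J = 0.99970.
√(1−ρ_J²) = |sin(π/129)| = 0.024351
ω* = 2 / (1 + 0.024351) = 2 / 1.024351 ≈ 1.95246.
and ρ(B_{ω*}) = 1.95246 − 1 = 0.95246.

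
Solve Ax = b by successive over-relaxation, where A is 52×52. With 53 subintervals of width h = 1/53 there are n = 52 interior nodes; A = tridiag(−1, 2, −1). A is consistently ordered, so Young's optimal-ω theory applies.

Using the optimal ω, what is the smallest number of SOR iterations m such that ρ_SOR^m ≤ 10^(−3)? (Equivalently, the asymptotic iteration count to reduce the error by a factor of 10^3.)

n=52: λ(B_J) = 1 − λ(A)/2 = cos(kπ/53); k=1 gives ρ_J = 0.9982437.
1 − cos²(π/53) = sin²(π/53) ⇒ √(1−ρ_J²) = sin(π/53) = 0.0592406.
ω* = 2/(1+0.0592406) = 1.8881451
[ρ_SOR] ω* − 1 = 0.8881451.
ρ_SOR^m ≤ 10^(−3) ⇔ m ≥ 3·ln10/(−ln 0.8881451) = 6.90776/0.11862 = 58.234; m = ⌈58.234⌉ = 59.

m = 59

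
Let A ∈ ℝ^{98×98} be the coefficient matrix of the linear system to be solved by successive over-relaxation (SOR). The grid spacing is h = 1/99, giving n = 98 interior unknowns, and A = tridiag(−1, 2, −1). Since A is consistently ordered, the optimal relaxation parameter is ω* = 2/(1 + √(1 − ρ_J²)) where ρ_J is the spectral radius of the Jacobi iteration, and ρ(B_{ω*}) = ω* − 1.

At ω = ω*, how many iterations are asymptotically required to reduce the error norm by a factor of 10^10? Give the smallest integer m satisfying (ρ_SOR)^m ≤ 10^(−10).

[ρ_J] n=98: ρ(B_J) = cos(π/(n+1)) = cos(π/99) = 0.9994965.
√(1 − cos²(π/99)) = sin(π/99) ≈ 0.0317279.
ω* = 2 / (1 + 0.0317279) = 2 / 1.0317279 ≈ 1.9384956.
ρ(B_{ω*}) = ω*−1 = 0.9384956
m ≥ 10·ln10 / (−ln 0.9384956) = 362.743; smallest integer m = 363.

m = 363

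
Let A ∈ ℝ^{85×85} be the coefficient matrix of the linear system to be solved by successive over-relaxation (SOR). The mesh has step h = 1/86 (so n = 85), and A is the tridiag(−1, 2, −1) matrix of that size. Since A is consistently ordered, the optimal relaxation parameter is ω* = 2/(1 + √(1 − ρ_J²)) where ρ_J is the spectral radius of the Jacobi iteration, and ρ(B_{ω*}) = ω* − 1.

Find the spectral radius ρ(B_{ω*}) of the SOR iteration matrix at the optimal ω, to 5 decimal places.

ρ_SOR = 0.92953

With n=85, ρ(Jacobi) = cos(π/86) = 0.99933.
1 − cos²(π/86) = sin²(π/86) ⇒ √(1−ρ_J²) = sin(π/86) = 0.036522.
ω* = 2/(1 + 0.036522) = 2/1.036522 = 1.92953.
ρ(B_{ω*}) = ω*−1 = 0.92953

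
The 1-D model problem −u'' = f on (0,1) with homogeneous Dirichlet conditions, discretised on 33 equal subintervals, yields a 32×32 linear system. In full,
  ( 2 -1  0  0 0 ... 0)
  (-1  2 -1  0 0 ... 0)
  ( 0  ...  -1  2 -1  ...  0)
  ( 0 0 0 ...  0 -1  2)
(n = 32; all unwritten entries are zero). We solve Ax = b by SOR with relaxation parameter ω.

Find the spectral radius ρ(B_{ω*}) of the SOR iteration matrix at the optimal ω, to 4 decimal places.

ρ_SOR = 0.8264

With n=32, ρ(Jacobi) = cos(π/33) = 0.9955.
√(1−ρ_J²) = |sin(π/33)| = 0.09506
Young: ω* = 2/(1+√(1−ρ_J²)) = 2/(1+0.09506) = 2/1.09506 = 1.8264.
and ρ(B_{ω*}) = 1.8264 − 1 = 0.8264.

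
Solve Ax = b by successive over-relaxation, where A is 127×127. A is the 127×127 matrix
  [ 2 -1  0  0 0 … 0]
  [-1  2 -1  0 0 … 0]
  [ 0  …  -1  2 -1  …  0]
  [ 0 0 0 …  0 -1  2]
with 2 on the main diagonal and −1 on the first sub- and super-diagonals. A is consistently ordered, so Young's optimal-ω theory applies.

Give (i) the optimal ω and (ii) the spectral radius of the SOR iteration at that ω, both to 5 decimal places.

n=127: λ(B_J) = 1 − λ(A)/2 = cos(kπ/128); k=1 gives ρ_J = 0.99970.
root = sin(π/128) = 0.024541  (since 1−cos² = sin²).
ω* = 2 / (1 + 0.024541) = 2 / 1.024541 ≈ 1.95209.
Hence ρ(B_{ω*}) = 1.95209 − 1 = 0.95209.

ω* = 1.95209, ρ_SOR = 0.95209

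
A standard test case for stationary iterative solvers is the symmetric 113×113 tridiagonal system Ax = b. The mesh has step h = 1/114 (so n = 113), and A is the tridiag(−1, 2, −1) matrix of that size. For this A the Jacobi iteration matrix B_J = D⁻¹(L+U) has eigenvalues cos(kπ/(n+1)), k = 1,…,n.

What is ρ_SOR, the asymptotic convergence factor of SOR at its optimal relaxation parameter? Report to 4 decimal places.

½·tridiag(1,0,1) at n=113: λ_k = cos(kπ/114); max |λ| at k=1 ⇒ ρ_J = cos(π/114) ≈ 0.9996.
root = sin(π/114) = 0.02755  (since 1−cos² = sin²).
ω* = 2/(1 + 0.02755) = 2/1.02755 = 1.9464.
Hence ρ(B_{ω*}) = 1.9464 − 1 = 0.9464.

ρ_SOR = 0.9464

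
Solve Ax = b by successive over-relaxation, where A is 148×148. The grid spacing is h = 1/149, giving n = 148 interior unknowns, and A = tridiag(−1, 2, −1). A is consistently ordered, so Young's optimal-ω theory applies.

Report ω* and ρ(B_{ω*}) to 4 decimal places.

½·tridiag(1,0,1) at n=148: λ_k = cos(kπ/149); max |λ| at k=1 ⇒ ρ_J = cos(π/149) ≈ 0.9998.
√(1−ρ_J²) = |sin(π/149)| = 0.02108
[ω*] 2 ÷ (1 + 0.02108) = 2 ÷ 1.02108 = 1.9587.
[ρ_SOR] ω* − 1 = 0.9587.

ω* = 1.9587, ρ_SOR = 0.9587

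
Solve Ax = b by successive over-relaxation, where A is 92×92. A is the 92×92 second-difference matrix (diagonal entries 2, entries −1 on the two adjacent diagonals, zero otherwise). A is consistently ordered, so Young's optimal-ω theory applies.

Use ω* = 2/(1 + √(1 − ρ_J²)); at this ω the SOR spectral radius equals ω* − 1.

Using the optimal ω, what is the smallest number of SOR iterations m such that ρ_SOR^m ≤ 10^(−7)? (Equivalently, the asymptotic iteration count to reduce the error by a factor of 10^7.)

With n=92, ρ(Jacobi) = cos(π/93) = 0.9994295.
√(1−ρ_J²) = |sin(π/93)| = 0.0337741
ω* = 2/(1+0.0337741) = 1.9346586
ρ(B_{ω*}) = ω*−1 = 0.9346586
m ≥ 7·ln10 / (−ln 0.9346586) = 238.525; smallest integer m = 239.

m = 239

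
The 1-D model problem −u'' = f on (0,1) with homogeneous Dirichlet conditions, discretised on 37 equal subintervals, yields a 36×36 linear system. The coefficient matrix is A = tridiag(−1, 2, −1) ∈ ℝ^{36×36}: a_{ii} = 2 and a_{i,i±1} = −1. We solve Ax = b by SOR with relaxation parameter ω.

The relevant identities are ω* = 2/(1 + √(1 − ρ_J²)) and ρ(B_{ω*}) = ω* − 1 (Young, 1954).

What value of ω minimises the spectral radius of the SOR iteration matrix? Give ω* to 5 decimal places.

ω* = 1.84365

B_J for the 36×36 system has eigenvalues cos(kπ/37); ρ_J = cos(π/37) = 0.99640.
√(1 − cos²(π/37)) = sin(π/37) ≈ 0.084806.
ω* = 2 / (1 + 0.084806) = 2 / 1.084806 ≈ 1.84365.
Hence ρ(B_{ω*}) = 1.84365 − 1 = 0.84365.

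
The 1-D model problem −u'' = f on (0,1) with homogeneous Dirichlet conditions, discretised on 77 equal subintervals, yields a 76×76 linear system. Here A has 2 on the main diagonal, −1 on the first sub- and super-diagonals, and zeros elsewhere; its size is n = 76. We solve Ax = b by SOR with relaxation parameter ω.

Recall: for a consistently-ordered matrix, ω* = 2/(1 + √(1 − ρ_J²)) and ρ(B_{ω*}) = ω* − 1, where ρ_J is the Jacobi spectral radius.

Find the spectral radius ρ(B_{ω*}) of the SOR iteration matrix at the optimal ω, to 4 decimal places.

ρ_SOR = 0.9216

½·tridiag(1,0,1) at n=76: λ_k = cos(kπ/77); max |λ| at k=1 ⇒ ρ_J = cos(π/77) ≈ 0.9992.
√(1 − cos²(π/77)) = sin(π/77) ≈ 0.04079.
Young: ω* = 2/(1+√(1−ρ_J²)) = 2/(1+0.04079) = 2/1.04079 = 1.9216.
ρ_SOR = ω* − 1 ≈ 0.9216.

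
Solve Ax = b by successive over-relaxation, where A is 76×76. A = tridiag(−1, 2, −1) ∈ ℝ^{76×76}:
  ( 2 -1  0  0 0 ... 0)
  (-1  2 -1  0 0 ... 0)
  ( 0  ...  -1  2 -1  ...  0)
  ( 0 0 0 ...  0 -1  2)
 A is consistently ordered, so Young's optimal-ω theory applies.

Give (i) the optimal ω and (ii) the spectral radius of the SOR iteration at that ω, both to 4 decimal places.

[ρ_J] n=76: ρ(B_J) = cos(π/(n+1)) = cos(π/77) = 0.9992.
root = sin(π/77) = 0.04079  (since 1−cos² = sin²).
ω* = 2 / (1 + 0.04079) = 2 / 1.04079 ≈ 1.9216.
ρ_SOR = ω* − 1 = 1.9216 − 1 = 0.9216.

ω* = 1.9216, ρ_SOR = 0.9216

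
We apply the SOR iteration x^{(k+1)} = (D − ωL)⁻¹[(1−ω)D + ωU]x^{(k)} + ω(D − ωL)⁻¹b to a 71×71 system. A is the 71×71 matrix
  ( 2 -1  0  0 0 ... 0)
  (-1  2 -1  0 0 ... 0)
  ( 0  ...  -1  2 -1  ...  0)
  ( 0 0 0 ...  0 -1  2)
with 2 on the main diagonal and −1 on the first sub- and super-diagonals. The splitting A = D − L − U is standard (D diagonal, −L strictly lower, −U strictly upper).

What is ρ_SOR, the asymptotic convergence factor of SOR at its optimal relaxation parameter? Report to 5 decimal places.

ρ_SOR = 0.91641

[ρ_J] n=71: ρ(B_J) = cos(π/(n+1)) = cos(π/72) = 0.99905.
root = sin(π/72) = 0.043619  (since 1−cos² = sin²).
[ω*] 2 ÷ (1 + 0.043619) = 2 ÷ 1.043619 = 1.91641.
ρ_SOR = ω* − 1 ≈ 0.91641.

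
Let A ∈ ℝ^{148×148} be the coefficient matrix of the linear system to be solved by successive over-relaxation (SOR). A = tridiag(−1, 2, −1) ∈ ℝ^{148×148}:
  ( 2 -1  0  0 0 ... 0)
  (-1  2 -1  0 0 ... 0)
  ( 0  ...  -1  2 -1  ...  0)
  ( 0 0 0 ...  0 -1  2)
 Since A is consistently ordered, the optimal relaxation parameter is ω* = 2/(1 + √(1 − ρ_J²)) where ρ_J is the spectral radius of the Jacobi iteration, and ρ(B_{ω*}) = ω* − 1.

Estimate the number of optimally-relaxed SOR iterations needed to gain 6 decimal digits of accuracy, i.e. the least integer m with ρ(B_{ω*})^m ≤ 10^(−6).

m = 328

½·tridiag(1,0,1) at n=148: λ_k = cos(kπ/149); max |λ| at k=1 ⇒ ρ_J = cos(π/149) ≈ 0.9997777.
1 − cos²(π/149) = sin²(π/149) ⇒ √(1−ρ_J²) = sin(π/149) = 0.0210830.
ω* = 2/(1+0.0210830) = 1.9587046
At ω = 1.9587046 every |λ(B_ω)| = ω−1, so ρ_SOR = 0.9587046.
For 6 digits: m = 6·ln10 / (−ln 0.9587046) = 13.8155/0.0421723 = 327.597; round up → m = 328.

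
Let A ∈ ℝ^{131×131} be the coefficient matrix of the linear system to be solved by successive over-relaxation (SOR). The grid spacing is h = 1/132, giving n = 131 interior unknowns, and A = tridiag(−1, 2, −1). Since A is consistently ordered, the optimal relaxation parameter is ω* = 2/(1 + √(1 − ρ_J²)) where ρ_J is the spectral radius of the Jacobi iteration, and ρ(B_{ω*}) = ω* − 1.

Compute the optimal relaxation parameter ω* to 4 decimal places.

[ρ_J] n=131: ρ(B_J) = cos(π/(n+1)) = cos(π/132) = 0.9997.
1 − cos²(π/132) = sin²(π/132) ⇒ √(1−ρ_J²) = sin(π/132) = 0.02380.
[ω*] 2 ÷ (1 + 0.02380) = 2 ÷ 1.02380 = 1.9535.
and ρ(B_{ω*}) = 1.9535 − 1 = 0.9535.

ω* = 1.9535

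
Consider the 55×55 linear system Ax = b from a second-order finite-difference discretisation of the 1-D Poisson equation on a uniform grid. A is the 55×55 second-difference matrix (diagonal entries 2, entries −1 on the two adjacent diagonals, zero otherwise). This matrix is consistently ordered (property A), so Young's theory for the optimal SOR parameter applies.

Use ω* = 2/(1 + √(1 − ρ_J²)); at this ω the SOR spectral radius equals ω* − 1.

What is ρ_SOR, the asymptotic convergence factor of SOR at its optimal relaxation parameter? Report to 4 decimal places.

With n=55, ρ(Jacobi) = cos(π/56) = 0.9984.
root = sin(π/56) = 0.05607  (since 1−cos² = sin²).
Then 2/(1+√(1−ρ_J²)) = 2/(1+0.05607); ω* = 2/1.05607 = 1.8938.
Hence ρ(B_{ω*}) = 1.8938 − 1 = 0.8938.

ρ_SOR = 0.8938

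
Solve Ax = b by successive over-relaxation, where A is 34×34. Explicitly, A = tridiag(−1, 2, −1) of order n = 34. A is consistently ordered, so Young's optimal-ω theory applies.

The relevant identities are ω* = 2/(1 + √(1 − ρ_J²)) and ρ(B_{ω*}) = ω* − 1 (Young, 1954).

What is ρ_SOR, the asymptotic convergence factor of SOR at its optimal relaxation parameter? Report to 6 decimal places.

ρ_SOR = 0.835470

½·tridiag(1,0,1) at n=34: λ_k = cos(kπ/35); max |λ| at k=1 ⇒ ρ_J = cos(π/35) ≈ 0.995974.
root = sin(π/35) = 0.0896393  (since 1−cos² = sin²).
ω* = 2 / (1 + 0.0896393) = 2 / 1.0896393 ≈ 1.835470.
ρ_SOR = ω* − 1 = 1.835470 − 1 = 0.835470.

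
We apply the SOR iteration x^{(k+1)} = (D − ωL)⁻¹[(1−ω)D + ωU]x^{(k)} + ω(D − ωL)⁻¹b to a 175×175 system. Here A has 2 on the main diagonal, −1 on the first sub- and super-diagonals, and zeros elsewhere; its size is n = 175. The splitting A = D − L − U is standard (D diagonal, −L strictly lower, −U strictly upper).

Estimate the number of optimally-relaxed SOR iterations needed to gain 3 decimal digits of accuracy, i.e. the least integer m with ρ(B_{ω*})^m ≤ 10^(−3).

m = 194

With n=175, ρ(Jacobi) = cos(π/176) = 0.9998407.
√(1 − cos²(π/176)) = sin(π/176) ≈ 0.0178490.
ω* = 2/(1 + 0.0178490) = 2/1.0178490 = 1.9649280.
ρ_SOR = ω* − 1 = 1.9649280 − 1 = 0.9649280.
For 3 digits: m = 3·ln10 / (−ln 0.9649280) = 6.90776/0.0357018 = 193.485; round up → m = 194.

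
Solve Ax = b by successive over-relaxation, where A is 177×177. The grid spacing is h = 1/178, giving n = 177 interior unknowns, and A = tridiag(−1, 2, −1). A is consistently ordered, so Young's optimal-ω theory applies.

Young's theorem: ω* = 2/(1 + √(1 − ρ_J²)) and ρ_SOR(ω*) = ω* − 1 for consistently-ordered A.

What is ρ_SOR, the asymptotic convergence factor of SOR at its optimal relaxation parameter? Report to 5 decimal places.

ρ_SOR = 0.96532

[ρ_J] n=177: ρ(B_J) = cos(π/(n+1)) = cos(π/178) = 0.99984.
1 − cos²(π/178) = sin²(π/178) ⇒ √(1−ρ_J²) = sin(π/178) = 0.017648.
ω* = 2/(1+0.017648) = 1.96532
ρ(B_{ω*}) = ω*−1 = 0.96532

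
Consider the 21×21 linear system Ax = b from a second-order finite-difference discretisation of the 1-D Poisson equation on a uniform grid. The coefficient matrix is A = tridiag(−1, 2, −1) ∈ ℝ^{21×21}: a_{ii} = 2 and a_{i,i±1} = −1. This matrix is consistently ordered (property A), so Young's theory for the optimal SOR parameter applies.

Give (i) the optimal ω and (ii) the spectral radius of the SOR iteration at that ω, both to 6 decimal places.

ω* = 1.750831, ρ_SOR = 0.750831

ρ_J = max_k |cos(kπ/22)| = cos(π/22) = 0.989821
√(1−ρ_J²) = |sin(π/22)| = 0.1423148
Young: ω* = 2/(1+√(1−ρ_J²)) = 2/(1+0.1423148) = 2/1.1423148 = 1.750831.
ρ(B_{ω*}) = ω*−1 = 0.750831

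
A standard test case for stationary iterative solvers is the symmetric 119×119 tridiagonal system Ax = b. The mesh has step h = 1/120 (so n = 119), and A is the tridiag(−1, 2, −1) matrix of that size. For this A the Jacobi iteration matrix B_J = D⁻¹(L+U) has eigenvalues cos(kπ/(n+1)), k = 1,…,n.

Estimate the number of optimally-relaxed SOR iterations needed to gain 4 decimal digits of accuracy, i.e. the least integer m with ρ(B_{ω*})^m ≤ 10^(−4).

[ρ_J] n=119: ρ(B_J) = cos(π/(n+1)) = cos(π/120) = 0.9996573.
√(1 − cos²(π/120)) = sin(π/120) ≈ 0.0261769.
ω* = 2 / (1 + 0.0261769) = 2 / 1.0261769 ≈ 1.9489817.
Hence ρ(B_{ω*}) = 1.9489817 − 1 = 0.9489817.
Need (0.9489817)^m ≤ 10^(−4): m ≥ 4·ln10/|ln 0.9489817| = 9.21034/0.0523658 = 175.885 ⇒ m = 176.

m = 176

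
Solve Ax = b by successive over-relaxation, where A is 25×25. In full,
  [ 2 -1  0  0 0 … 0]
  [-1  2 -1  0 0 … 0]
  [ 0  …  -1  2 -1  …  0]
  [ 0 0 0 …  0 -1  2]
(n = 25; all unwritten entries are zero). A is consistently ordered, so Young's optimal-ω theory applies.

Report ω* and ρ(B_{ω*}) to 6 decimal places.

ω* = 1.784859, ρ_SOR = 0.784859

½·tridiag(1,0,1) at n=25: λ_k = cos(kπ/26); max |λ| at k=1 ⇒ ρ_J = cos(π/26) ≈ 0.992709.
√(1−ρ_J²) simplifies to sin(π/26) = 0.1205367.
ω* = 2/(1+0.1205367) = 1.784859
At ω = 1.784859 every |λ(B_ω)| = ω−1, so ρ_SOR = 0.784859.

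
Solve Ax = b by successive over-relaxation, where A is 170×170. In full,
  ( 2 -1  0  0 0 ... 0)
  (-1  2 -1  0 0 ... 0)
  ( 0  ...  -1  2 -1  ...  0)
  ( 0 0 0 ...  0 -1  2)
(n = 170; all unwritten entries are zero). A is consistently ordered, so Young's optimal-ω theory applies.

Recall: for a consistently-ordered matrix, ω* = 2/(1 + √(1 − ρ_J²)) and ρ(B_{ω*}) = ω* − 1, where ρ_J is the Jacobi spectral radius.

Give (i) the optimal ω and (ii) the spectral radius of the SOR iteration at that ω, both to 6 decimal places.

B_J for the 170×170 system has eigenvalues cos(kπ/171); ρ_J = cos(π/171) = 0.999831.
√(1−ρ_J²) = |sin(π/171)| = 0.0183709
Then 2/(1+√(1−ρ_J²)) = 2/(1+0.0183709); ω* = 2/1.0183709 = 1.963921.
ρ_SOR = ω* − 1 = 1.963921 − 1 = 0.963921.

ω* = 1.963921, ρ_SOR = 0.963921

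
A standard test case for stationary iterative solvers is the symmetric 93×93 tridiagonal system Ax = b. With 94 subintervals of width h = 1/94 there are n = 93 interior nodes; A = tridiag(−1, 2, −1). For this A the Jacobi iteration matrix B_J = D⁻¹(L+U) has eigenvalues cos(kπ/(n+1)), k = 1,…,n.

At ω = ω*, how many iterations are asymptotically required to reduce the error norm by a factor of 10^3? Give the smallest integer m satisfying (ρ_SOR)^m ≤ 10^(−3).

m = 104

n=93: λ(B_J) = 1 − λ(A)/2 = cos(kπ/94); k=1 gives ρ_J = 0.9994416.
√(1−ρ_J²) = |sin(π/94)| = 0.0334150
ω* = 2/(1 + 0.0334150) = 2/1.0334150 = 1.9353309.
At ω = 1.9353309 every |λ(B_ω)| = ω−1, so ρ_SOR = 0.9353309.
3·ln10 = 6.90776; −ln(0.9353309) = 0.0668549; m = ⌈6.90776/0.0668549⌉ = ⌈103.325⌉ = 104.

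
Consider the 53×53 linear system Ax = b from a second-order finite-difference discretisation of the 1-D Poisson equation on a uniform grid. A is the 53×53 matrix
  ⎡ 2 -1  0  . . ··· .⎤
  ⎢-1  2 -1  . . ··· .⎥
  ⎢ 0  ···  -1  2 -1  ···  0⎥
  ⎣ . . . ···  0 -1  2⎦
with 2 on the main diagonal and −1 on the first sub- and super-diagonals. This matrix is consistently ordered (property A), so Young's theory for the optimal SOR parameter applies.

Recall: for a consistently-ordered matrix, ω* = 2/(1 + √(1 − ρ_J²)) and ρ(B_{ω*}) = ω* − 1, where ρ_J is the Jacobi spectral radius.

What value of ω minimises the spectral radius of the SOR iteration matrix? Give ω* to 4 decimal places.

½·tridiag(1,0,1) at n=53: λ_k = cos(kπ/54); max |λ| at k=1 ⇒ ρ_J = cos(π/54) ≈ 0.9983.
√(1−ρ_J²) simplifies to sin(π/54) = 0.05814.
[ω*] 2 ÷ (1 + 0.05814) = 2 ÷ 1.05814 = 1.8901.
At ω = 1.8901 every |λ(B_ω)| = ω−1, so ρ_SOR = 0.8901.

ω* = 1.8901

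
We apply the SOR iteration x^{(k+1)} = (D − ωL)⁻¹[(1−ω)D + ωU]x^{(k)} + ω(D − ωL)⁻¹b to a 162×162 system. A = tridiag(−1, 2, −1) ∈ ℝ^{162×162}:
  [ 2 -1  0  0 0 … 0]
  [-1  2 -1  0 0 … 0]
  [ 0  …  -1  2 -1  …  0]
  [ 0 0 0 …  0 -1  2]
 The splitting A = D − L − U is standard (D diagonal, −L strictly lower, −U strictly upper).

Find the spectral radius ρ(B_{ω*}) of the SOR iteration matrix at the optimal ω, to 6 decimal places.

ρ_SOR = 0.962184

n=162: λ(B_J) = 1 − λ(A)/2 = cos(kπ/163); k=1 gives ρ_J = 0.999814.
√(1 − cos²(π/163)) = sin(π/163) ≈ 0.0192724.
ω* = 2 / (1 + 0.0192724) = 2 / 1.0192724 ≈ 1.962184.
ρ(B_{ω*}) = ω*−1 = 0.962184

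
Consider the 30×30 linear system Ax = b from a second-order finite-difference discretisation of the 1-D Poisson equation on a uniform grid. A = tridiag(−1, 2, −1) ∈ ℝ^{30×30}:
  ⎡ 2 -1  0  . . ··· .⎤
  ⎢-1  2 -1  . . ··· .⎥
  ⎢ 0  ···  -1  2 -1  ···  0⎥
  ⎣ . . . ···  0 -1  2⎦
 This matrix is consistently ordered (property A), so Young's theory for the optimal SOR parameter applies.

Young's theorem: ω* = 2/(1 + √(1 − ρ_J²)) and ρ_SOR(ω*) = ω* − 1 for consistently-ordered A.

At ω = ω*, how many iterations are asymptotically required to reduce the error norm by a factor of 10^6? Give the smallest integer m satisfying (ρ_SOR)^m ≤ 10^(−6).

m = 69

½·tridiag(1,0,1) at n=30: λ_k = cos(kπ/31); max |λ| at k=1 ⇒ ρ_J = cos(π/31) ≈ 0.9948693.
root = sin(π/31) = 0.1011683  (since 1−cos² = sin²).
[ω*] 2 ÷ (1 + 0.1011683) = 2 ÷ 1.1011683 = 1.8162528.
[ρ_SOR] ω* − 1 = 0.8162528.
For 6 digits: m = 6·ln10 / (−ln 0.8162528) = 13.8155/0.203031 = 68.046; round up → m = 69.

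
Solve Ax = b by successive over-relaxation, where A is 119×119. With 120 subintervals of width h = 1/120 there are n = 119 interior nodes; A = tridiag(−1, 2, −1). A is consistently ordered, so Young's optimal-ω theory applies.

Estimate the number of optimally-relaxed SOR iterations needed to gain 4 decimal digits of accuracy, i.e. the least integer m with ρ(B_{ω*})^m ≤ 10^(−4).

ρ_J = max_k |cos(kπ/120)| = cos(π/120) = 0.9996573
1 − cos²(π/120) = sin²(π/120) ⇒ √(1−ρ_J²) = sin(π/120) = 0.0261769.
[ω*] 2 ÷ (1 + 0.0261769) = 2 ÷ 1.0261769 = 1.9489817.
At ω = 1.9489817 every |λ(B_ω)| = ω−1, so ρ_SOR = 0.9489817.
m ≥ 4·ln10 / (−ln 0.9489817) = 175.885; smallest integer m = 176.

m = 176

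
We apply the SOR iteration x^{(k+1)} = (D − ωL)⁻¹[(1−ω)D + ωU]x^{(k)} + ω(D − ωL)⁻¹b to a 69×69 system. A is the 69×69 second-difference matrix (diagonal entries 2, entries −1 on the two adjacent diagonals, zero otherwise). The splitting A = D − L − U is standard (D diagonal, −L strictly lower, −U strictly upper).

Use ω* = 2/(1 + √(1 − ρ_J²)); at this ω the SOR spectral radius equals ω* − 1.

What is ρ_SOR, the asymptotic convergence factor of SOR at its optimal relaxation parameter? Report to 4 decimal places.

ρ_SOR = 0.9141

B_J for the 69×69 system has eigenvalues cos(kπ/70); ρ_J = cos(π/70) = 0.9990.
√(1 − cos²(π/70)) = sin(π/70) ≈ 0.04486.
Young: ω* = 2/(1+√(1−ρ_J²)) = 2/(1+0.04486) = 2/1.04486 = 1.9141.
At ω = 1.9141 every |λ(B_ω)| = ω−1, so ρ_SOR = 0.9141.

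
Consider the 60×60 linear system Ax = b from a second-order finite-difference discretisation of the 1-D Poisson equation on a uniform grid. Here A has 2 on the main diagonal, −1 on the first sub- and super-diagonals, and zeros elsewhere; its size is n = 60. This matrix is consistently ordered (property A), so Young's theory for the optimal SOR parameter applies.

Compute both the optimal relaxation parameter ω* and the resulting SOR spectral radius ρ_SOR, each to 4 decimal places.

ω* = 1.9021, ρ_SOR = 0.9021

n=60: λ(B_J) = 1 − λ(A)/2 = cos(kπ/61); k=1 gives ρ_J = 0.9987.
root = sin(π/61) = 0.05148  (since 1−cos² = sin²).
ω* = 2/(1 + 0.05148) = 2/1.05148 = 1.9021.
At ω = 1.9021 every |λ(B_ω)| = ω−1, so ρ_SOR = 0.9021.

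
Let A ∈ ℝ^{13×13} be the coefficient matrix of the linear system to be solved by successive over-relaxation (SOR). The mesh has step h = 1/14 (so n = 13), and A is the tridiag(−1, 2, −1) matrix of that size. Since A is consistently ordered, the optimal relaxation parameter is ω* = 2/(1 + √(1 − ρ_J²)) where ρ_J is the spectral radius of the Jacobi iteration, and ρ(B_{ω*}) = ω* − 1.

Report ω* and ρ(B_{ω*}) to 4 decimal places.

spectrum of D⁻¹(L+U) = {cos(kπ/14) : 1≤k≤13}; ρ_J = cos(π/14) = 0.9749.
√(1−ρ_J²) = |sin(π/14)| = 0.22252
ω* = 2/(1+0.22252) = 1.6360
[ρ_SOR] ω* − 1 = 0.6360.

ω* = 1.6360, ρ_SOR = 0.6360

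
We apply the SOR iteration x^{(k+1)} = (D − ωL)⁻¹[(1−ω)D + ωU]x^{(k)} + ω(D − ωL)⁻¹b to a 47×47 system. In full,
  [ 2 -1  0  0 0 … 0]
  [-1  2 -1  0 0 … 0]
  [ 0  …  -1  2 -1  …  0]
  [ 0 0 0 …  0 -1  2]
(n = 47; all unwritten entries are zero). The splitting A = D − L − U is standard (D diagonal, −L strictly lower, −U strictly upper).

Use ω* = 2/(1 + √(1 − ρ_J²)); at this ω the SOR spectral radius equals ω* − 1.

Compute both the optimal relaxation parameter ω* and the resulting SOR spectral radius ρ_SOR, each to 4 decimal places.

ω* = 1.8772, ρ_SOR = 0.8772

ρ_J = max_k |cos(kπ/48)| = cos(π/48) = 0.9979
root = sin(π/48) = 0.06540  (since 1−cos² = sin²).
Young: ω* = 2/(1+√(1−ρ_J²)) = 2/(1+0.06540) = 2/1.06540 = 1.8772.
[ρ_SOR] ω* − 1 = 0.8772.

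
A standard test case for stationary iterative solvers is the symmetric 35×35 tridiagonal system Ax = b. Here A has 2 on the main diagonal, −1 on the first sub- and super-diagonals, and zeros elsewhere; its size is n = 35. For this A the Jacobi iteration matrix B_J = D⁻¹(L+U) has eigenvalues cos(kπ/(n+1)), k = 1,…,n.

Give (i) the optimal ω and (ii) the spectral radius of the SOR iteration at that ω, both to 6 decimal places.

ω* = 1.839663, ρ_SOR = 0.839663

½·tridiag(1,0,1) at n=35: λ_k = cos(kπ/36); max |λ| at k=1 ⇒ ρ_J = cos(π/36) ≈ 0.996195.
√(1−ρ_J²) simplifies to sin(π/36) = 0.0871557.
Young: ω* = 2/(1+√(1−ρ_J²)) = 2/(1+0.0871557) = 2/1.0871557 = 1.839663.
At ω = 1.839663 every |λ(B_ω)| = ω−1, so ρ_SOR = 0.839663.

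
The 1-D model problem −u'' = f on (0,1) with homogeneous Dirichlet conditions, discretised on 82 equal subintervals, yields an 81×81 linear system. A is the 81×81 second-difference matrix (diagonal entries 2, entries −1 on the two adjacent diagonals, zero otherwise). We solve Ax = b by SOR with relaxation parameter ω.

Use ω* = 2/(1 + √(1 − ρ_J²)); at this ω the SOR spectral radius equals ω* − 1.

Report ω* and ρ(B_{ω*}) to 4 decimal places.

B_J for the 81×81 system has eigenvalues cos(kπ/82); ρ_J = cos(π/82) = 0.9993.
√(1 − cos²(π/82)) = sin(π/82) ≈ 0.03830.
ω* = 2/(1 + 0.03830) = 2/1.03830 = 1.9262.
ρ_SOR = ω* − 1 ≈ 0.9262.

ω* = 1.9262, ρ_SOR = 0.9262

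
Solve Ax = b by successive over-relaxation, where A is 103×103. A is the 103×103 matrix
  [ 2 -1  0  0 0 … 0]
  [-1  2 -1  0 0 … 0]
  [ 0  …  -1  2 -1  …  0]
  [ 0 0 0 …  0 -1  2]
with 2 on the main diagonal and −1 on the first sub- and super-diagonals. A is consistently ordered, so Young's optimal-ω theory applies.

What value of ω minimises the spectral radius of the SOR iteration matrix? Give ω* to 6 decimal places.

ω* = 1.941365

B_J for the 103×103 system has eigenvalues cos(kπ/104); ρ_J = cos(π/104) = 0.999544.
√(1 − cos²(π/104)) = sin(π/104) ≈ 0.0302030.
So ω* = 2/1.0302030 = 1.941365 (Young).
ρ_SOR = ω* − 1 = 1.941365 − 1 = 0.941365.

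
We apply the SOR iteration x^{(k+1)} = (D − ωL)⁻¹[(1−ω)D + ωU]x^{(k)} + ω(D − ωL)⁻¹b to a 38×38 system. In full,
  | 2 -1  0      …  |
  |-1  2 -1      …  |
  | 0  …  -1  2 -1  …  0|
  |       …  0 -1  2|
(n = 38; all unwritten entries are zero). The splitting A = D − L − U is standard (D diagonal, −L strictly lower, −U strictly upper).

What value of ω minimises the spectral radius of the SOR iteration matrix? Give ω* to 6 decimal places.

ω* = 1.851052

½·tridiag(1,0,1) at n=38: λ_k = cos(kπ/39); max |λ| at k=1 ⇒ ρ_J = cos(π/39) ≈ 0.996757.
1 − cos²(π/39) = sin²(π/39) ⇒ √(1−ρ_J²) = sin(π/39) = 0.0804666.
[ω*] 2 ÷ (1 + 0.0804666) = 2 ÷ 1.0804666 = 1.851052.
ρ_SOR = ω* − 1 = 1.851052 − 1 = 0.851052.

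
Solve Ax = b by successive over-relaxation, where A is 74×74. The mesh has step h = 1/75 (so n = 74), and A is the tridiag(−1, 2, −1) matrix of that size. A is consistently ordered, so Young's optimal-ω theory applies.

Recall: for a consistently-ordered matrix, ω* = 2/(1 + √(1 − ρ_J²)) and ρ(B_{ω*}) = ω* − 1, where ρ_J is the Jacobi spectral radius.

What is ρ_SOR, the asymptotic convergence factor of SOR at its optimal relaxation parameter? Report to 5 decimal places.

ρ_SOR = 0.91961

½·tridiag(1,0,1) at n=74: λ_k = cos(kπ/75); max |λ| at k=1 ⇒ ρ_J = cos(π/75) ≈ 0.99912.
1 − cos²(π/75) = sin²(π/75) ⇒ √(1−ρ_J²) = sin(π/75) = 0.041876.
So ω* = 2/1.041876 = 1.91961 (Young).
Hence ρ(B_{ω*}) = 1.91961 − 1 = 0.91961.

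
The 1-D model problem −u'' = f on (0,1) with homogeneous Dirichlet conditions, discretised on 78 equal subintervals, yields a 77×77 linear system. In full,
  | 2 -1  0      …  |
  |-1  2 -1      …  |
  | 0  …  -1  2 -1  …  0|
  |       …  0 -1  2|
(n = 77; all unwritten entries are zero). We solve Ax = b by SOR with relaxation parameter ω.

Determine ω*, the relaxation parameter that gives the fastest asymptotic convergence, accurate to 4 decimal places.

ω* = 1.9226

ρ_J = max_k |cos(kπ/78)| = cos(π/78) = 0.9992
√(1−ρ_J²) simplifies to sin(π/78) = 0.04027.
ω* = 2 / (1 + 0.04027) = 2 / 1.04027 ≈ 1.9226.
[ρ_SOR] ω* − 1 = 0.9226.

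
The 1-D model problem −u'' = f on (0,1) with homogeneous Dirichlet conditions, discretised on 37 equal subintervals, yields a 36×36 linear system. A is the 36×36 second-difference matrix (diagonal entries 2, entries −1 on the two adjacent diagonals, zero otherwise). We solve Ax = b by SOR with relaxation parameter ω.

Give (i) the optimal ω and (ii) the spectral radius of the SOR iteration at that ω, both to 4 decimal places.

ω* = 1.8436, ρ_SOR = 0.8436

spectrum of D⁻¹(L+U) = {cos(kπ/37) : 1≤k≤36}; ρ_J = cos(π/37) = 0.9964.
root = sin(π/37) = 0.08481  (since 1−cos² = sin²).
ω* = 2/(1 + 0.08481) = 2/1.08481 = 1.8436.
[ρ_SOR] ω* − 1 = 0.8436.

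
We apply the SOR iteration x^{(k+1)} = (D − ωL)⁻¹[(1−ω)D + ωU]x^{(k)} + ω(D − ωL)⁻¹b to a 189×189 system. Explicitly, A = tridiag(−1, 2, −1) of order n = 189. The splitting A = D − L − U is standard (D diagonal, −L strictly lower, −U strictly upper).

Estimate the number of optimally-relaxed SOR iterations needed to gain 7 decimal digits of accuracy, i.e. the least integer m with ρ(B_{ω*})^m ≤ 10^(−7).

With n=189, ρ(Jacobi) = cos(π/190) = 0.9998633.
√(1−ρ_J²) = |sin(π/190)| = 0.0165339
ω* = 2/(1+0.0165339) = 1.9674700
and ρ(B_{ω*}) = 1.9674700 − 1 = 0.9674700.
7·ln10 = 16.1181; −ln(0.9674700) = 0.0330709; m = ⌈16.1181/0.0330709⌉ = ⌈487.380⌉ = 488.

m = 488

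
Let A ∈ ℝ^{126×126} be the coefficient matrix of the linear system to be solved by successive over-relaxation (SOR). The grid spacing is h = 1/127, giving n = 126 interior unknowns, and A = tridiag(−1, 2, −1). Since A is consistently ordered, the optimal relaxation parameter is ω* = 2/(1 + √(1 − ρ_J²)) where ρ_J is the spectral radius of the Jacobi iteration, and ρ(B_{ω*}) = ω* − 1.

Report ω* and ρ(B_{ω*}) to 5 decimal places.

With n=126, ρ(Jacobi) = cos(π/127) = 0.99969.
√(1 − cos²(π/127)) = sin(π/127) ≈ 0.024734.
Young: ω* = 2/(1+√(1−ρ_J²)) = 2/(1+0.024734) = 2/1.024734 = 1.95173.
ρ_SOR = ω* − 1 = 1.95173 − 1 = 0.95173.

ω* = 1.95173, ρ_SOR = 0.95173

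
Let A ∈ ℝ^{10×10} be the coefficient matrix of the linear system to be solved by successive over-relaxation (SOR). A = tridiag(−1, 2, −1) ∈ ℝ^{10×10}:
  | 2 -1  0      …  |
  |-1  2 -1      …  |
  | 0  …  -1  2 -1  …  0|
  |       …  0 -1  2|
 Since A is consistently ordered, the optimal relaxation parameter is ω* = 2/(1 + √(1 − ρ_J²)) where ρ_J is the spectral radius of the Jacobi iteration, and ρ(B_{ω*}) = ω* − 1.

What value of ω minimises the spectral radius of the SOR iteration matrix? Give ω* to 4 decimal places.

ω* = 1.5604

ρ_J = max_k |cos(kπ/11)| = cos(π/11) = 0.9595
1 − cos²(π/11) = sin²(π/11) ⇒ √(1−ρ_J²) = sin(π/11) = 0.28173.
ω* = 2/(1+0.28173) = 1.5604
[ρ_SOR] ω* − 1 = 0.5604.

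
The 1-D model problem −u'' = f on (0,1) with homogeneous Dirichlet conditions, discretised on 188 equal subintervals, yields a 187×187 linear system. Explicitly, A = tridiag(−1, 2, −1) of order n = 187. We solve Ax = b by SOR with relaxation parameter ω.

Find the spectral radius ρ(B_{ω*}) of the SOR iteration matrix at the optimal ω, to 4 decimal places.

With n=187, ρ(Jacobi) = cos(π/188) = 0.9999.
√(1 − cos²(π/188)) = sin(π/188) ≈ 0.01671.
Then 2/(1+√(1−ρ_J²)) = 2/(1+0.01671); ω* = 2/1.01671 = 1.9671.
and ρ(B_{ω*}) = 1.9671 − 1 = 0.9671.

ρ_SOR = 0.9671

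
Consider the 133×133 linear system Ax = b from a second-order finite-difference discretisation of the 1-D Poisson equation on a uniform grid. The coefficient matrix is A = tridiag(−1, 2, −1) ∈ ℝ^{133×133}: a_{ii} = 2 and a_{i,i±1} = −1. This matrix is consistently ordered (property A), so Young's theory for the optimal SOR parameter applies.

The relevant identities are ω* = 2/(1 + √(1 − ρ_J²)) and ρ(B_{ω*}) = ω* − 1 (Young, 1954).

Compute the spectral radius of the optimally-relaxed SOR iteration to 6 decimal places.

ρ_SOR = 0.954189

½·tridiag(1,0,1) at n=133: λ_k = cos(kπ/134); max |λ| at k=1 ⇒ ρ_J = cos(π/134) ≈ 0.999725.
√(1−ρ_J²) = |sin(π/134)| = 0.0234426
ω* = 2/(1+0.0234426) = 1.954189
ρ_SOR = ω* − 1 ≈ 0.954189.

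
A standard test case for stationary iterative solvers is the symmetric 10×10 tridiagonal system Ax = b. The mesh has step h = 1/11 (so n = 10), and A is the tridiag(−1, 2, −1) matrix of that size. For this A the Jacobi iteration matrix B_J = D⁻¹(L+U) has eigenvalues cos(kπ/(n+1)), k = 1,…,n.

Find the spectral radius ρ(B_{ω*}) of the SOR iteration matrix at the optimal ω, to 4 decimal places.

ρ_SOR = 0.5604

With n=10, ρ(Jacobi) = cos(π/11) = 0.9595.
√(1 − cos²(π/11)) = sin(π/11) ≈ 0.28173.
ω* = 2/(1 + 0.28173) = 2/1.28173 = 1.5604.
and ρ(B_{ω*}) = 1.5604 − 1 = 0.5604.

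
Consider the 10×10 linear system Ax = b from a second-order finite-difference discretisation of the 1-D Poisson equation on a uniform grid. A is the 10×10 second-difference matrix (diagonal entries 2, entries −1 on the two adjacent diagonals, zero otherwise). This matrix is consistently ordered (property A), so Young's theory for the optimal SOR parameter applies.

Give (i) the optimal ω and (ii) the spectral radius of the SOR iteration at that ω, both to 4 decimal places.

½·tridiag(1,0,1) at n=10: λ_k = cos(kπ/11); max |λ| at k=1 ⇒ ρ_J = cos(π/11) ≈ 0.9595.
root = sin(π/11) = 0.28173  (since 1−cos² = sin²).
So ω* = 2/1.28173 = 1.5604 (Young).
ρ(B_{ω*}) = ω*−1 = 0.5604

ω* = 1.5604, ρ_SOR = 0.5604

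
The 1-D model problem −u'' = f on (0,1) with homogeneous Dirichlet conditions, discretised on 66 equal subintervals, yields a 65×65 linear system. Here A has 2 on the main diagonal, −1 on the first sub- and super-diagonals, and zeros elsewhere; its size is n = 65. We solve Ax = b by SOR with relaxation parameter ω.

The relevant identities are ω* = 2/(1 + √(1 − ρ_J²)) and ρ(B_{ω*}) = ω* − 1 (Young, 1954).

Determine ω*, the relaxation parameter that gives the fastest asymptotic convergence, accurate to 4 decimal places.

½·tridiag(1,0,1) at n=65: λ_k = cos(kπ/66); max |λ| at k=1 ⇒ ρ_J = cos(π/66) ≈ 0.9989.
√(1 − cos²(π/66)) = sin(π/66) ≈ 0.04758.
ω* = 2 / (1 + 0.04758) = 2 / 1.04758 ≈ 1.9092.
ρ(B_{ω*}) = ω*−1 = 0.9092

ω* = 1.9092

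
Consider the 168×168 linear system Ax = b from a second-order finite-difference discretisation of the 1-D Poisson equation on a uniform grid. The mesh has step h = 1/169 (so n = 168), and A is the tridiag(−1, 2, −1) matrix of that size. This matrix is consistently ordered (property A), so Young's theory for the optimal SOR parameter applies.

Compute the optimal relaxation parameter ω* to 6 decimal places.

[ρ_J] n=168: ρ(B_J) = cos(π/(n+1)) = cos(π/169) = 0.999827.
root = sin(π/169) = 0.0185882  (since 1−cos² = sin²).
ω* = 2 / (1 + 0.0185882) = 2 / 1.0185882 ≈ 1.963502.
and ρ(B_{ω*}) = 1.963502 − 1 = 0.963502.

ω* = 1.963502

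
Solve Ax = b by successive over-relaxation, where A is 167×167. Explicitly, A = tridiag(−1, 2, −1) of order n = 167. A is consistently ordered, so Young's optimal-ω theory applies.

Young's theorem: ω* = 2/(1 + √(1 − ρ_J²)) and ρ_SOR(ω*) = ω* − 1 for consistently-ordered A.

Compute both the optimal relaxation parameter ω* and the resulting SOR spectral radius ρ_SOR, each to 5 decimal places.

B_J for the 167×167 system has eigenvalues cos(kπ/168); ρ_J = cos(π/168) = 0.99983.
√(1 − cos²(π/168)) = sin(π/168) ≈ 0.018699.
Young: ω* = 2/(1+√(1−ρ_J²)) = 2/(1+0.018699) = 2/1.018699 = 1.96329.
Hence ρ(B_{ω*}) = 1.96329 − 1 = 0.96329.

ω* = 1.96329, ρ_SOR = 0.96329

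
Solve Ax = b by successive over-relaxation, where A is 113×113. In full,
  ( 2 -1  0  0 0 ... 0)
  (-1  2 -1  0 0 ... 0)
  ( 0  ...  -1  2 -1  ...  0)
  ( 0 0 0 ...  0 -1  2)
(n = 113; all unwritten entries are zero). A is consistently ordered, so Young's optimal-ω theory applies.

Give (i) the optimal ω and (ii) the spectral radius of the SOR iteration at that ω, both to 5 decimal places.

ω* = 1.94637, ρ_SOR = 0.94637

With n=113, ρ(Jacobi) = cos(π/114) = 0.99962.
root = sin(π/114) = 0.027554  (since 1−cos² = sin²).
[ω*] 2 ÷ (1 + 0.027554) = 2 ÷ 1.027554 = 1.94637.
Hence ρ(B_{ω*}) = 1.94637 − 1 = 0.94637.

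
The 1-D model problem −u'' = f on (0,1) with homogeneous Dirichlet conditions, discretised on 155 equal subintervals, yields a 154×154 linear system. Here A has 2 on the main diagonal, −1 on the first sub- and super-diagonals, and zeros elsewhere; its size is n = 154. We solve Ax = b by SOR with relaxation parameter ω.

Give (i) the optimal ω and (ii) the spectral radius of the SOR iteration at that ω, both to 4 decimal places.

n=154: λ(B_J) = 1 − λ(A)/2 = cos(kπ/155); k=1 gives ρ_J = 0.9998.
√(1−ρ_J²) = |sin(π/155)| = 0.02027
[ω*] 2 ÷ (1 + 0.02027) = 2 ÷ 1.02027 = 1.9603.
ρ(B_{ω*}) = ω*−1 = 0.9603

ω* = 1.9603, ρ_SOR = 0.9603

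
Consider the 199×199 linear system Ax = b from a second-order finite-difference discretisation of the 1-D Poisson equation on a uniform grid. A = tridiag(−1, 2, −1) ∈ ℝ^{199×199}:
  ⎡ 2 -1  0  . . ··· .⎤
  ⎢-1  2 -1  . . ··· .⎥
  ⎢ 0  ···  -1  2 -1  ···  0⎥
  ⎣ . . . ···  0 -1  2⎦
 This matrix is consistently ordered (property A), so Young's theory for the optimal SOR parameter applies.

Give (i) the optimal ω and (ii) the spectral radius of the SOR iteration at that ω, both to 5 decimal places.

ω* = 1.96907, ρ_SOR = 0.96907

[ρ_J] n=199: ρ(B_J) = cos(π/(n+1)) = cos(π/200) = 0.99988.
√(1−ρ_J²) simplifies to sin(π/200) = 0.015707.
ω* = 2 / (1 + 0.015707) = 2 / 1.015707 ≈ 1.96907.
and ρ(B_{ω*}) = 1.96907 − 1 = 0.96907.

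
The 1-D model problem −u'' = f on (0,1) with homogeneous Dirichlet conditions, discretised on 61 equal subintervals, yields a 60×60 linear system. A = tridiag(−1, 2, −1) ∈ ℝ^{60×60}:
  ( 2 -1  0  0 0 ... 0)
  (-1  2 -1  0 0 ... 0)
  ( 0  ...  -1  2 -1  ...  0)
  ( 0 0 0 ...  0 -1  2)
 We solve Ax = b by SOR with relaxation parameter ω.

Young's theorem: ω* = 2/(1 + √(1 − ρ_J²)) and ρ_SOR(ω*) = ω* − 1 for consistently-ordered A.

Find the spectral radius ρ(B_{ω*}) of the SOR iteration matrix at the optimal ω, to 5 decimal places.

With n=60, ρ(Jacobi) = cos(π/61) = 0.99867.
√(1 − cos²(π/61)) = sin(π/61) ≈ 0.051479.
ω* = 2/(1 + 0.051479) = 2/1.051479 = 1.90208.
At ω = 1.90208 every |λ(B_ω)| = ω−1, so ρ_SOR = 0.90208.

ρ_SOR = 0.90208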